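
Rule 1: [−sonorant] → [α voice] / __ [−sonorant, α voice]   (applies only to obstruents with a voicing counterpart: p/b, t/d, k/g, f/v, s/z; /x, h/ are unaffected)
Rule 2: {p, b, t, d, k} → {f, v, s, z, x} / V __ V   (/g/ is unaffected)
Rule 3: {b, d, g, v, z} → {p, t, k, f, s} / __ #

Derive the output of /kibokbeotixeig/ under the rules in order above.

Rule 1 (regressive voicing assimilation): /k/ precedes the voiced obstruent /b/, so it voices to [g] by assimilation. /kibokbeotixeig/ → kibogbeotixeig.
Rule 2 (intervocalic spirantization): /b/ is a stop between vowels /i/ and /o/, so it spirantizes to the fricative [v]. /t/ is a stop between vowels /o/ and /i/, so it spirantizes to the fricative [s]. /kibogbeotixeig/ → kivogbeosixeig.
Rule 3 (final devoicing): /g/ is a voiced obstruent in word-final position, so it devoices to [k]. /kivogbeosixeig/ → kivogbeosixeik.

kivogbeosixeik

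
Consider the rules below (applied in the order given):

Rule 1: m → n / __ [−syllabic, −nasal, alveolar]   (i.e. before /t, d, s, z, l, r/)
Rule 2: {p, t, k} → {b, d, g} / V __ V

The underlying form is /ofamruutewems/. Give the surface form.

Rule 1 (nasal place assimilation): /m/ precedes the alveolar consonant /r/, so it assimilates in place to [n]. /m/ precedes the alveolar consonant /s/, so it assimilates in place to [n]. /ofamruutewems/ → ofanruutewens.
Rule 2 (intervocalic voicing): /t/ is a voiceless stop between vowels /u/ and /e/, so it voices to [d]. /ofanruutewens/ → ofanruudewens.

ofanruudewens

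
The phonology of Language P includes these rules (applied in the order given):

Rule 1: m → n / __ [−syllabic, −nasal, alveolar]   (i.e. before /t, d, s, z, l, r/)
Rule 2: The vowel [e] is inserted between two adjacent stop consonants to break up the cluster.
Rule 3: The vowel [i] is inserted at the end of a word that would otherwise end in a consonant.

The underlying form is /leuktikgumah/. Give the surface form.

Rule 1 (nasal place assimilation): no segment meets the environment; /leuktikgumah/ is unchanged.
Rule 2 (stop-cluster e-epenthesis): /k/ and /t/ form a stop–stop cluster, so [e] is inserted between them. /k/ and /g/ form a stop–stop cluster, so [e] is inserted between them. /leuktikgumah/ → leuketikegumah.
Rule 3 (final i-epenthesis): the form ends in the consonant /h/, so [i] is inserted word-finally. /leuketikegumah/ → leuketikegumahi.

leuketikegumahi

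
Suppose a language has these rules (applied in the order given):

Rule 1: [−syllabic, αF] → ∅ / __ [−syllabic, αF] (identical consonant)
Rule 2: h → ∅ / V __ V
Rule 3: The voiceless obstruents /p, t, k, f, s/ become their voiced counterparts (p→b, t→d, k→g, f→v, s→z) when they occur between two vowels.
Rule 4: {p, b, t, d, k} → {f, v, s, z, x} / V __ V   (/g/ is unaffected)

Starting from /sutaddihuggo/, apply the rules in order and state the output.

suzaziugo

Rule 1 (degemination): /dd/ is a geminate; the first /d/ deletes. /gg/ is a geminate; the first /g/ deletes. /sutaddihuggo/ → sutadihugo.
Rule 2 (intervocalic h-deletion): /h/ occurs between vowels /i/ and /u/, so it deletes. /sutadihugo/ → sutadiugo.
Rule 3 (intervocalic voicing): /t/ is a voiceless obstruent between vowels /u/ and /a/, so it voices to [d]. /sutadiugo/ → sudadiugo.
Rule 4 (intervocalic spirantization): /d/ is a stop between vowels /u/ and /a/, so it spirantizes to the fricative [z]. /d/ is a stop between vowels /a/ and /i/, so it spirantizes to the fricative [z]. /sudadiugo/ → suzaziugo.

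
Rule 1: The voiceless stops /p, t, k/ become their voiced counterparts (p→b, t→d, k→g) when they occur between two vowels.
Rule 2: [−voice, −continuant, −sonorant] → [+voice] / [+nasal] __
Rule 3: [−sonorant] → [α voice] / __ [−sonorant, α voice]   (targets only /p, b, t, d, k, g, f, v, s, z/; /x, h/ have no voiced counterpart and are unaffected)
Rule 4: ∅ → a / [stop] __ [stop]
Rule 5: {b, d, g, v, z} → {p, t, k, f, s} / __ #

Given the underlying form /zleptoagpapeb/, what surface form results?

zlepatoakapabep

Rule 1 (intervocalic voicing): /p/ is a voiceless stop between vowels /a/ and /e/, so it voices to [b]. /zleptoagpapeb/ → zleptoagpabeb.
Rule 2 (post-nasal voicing): no segment meets the environment; /zleptoagpabeb/ is unchanged.
Rule 3 (regressive voicing assimilation): /g/ precedes the voiceless obstruent /p/, so it devoices to [k] by assimilation. /zleptoagpabeb/ → zleptoakpabeb.
Rule 4 (stop-cluster a-epenthesis): /p/ and /t/ form a stop–stop cluster, so [a] is inserted between them. /k/ and /p/ form a stop–stop cluster, so [a] is inserted between them. /zleptoakpabeb/ → zlepatoakapabeb.
Rule 5 (final devoicing): /b/ is a voiced obstruent in word-final position, so it devoices to [p]. /zlepatoakapabeb/ → zlepatoakapabep.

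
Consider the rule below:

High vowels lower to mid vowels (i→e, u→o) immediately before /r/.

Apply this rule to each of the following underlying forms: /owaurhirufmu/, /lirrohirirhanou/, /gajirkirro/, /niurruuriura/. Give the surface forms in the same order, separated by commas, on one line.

/owaurhirufmu/: /u/ is a high vowel immediately before /r/, so it lowers to [o]. /i/ is a high vowel immediately before /r/, so it lowers to [e]. → [owaorherufmu].
/lirrohirirhanou/: /i/ is a high vowel immediately before /r/, so it lowers to [e]. /i/ is a high vowel immediately before /r/, so it lowers to [e]. /i/ is a high vowel immediately before /r/, so it lowers to [e]. → [lerrohererhanou].
/gajirkirro/: /i/ is a high vowel immediately before /r/, so it lowers to [e]. /i/ is a high vowel immediately before /r/, so it lowers to [e]. → [gajerkerro].
/niurruuriura/: /u/ is a high vowel immediately before /r/, so it lowers to [o]. /u/ is a high vowel immediately before /r/, so it lowers to [o]. /u/ is a high vowel immediately before /r/, so it lowers to [o]. → [niorruoriora].

owaorherufmu, lerrohererhanou, gajerkerro, niorruoriora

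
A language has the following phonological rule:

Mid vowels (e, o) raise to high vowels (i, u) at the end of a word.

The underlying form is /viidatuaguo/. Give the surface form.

/o/ is a mid vowel in word-final position, so it raises to [u].
Surface form: [viidatuaguu].

viidatuaguu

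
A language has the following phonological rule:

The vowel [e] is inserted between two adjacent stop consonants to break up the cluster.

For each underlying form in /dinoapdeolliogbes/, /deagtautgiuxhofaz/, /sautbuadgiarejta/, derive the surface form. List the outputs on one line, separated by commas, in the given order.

dinoapedeolliogebes, deagetautegiuxhofaz, sautebuadegiarejta

/dinoapdeolliogbes/: /p/ and /d/ form a stop–stop cluster, so [e] is inserted between them. /g/ and /b/ form a stop–stop cluster, so [e] is inserted between them. → [dinoapedeolliogebes].
/deagtautgiuxhofaz/: /g/ and /t/ form a stop–stop cluster, so [e] is inserted between them. /t/ and /g/ form a stop–stop cluster, so [e] is inserted between them. → [deagetautegiuxhofaz].
/sautbuadgiarejta/: /t/ and /b/ form a stop–stop cluster, so [e] is inserted between them. /d/ and /g/ form a stop–stop cluster, so [e] is inserted between them. → [sautebuadegiarejta].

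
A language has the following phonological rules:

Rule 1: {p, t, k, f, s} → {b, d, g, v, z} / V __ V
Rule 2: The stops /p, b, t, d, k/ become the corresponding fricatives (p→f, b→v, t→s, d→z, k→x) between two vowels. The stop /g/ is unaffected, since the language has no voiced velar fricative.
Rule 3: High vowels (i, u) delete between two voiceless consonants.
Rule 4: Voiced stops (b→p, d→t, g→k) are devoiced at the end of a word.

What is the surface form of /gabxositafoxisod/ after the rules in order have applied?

Rule 1 (intervocalic voicing): /s/ is a voiceless obstruent between vowels /o/ and /i/, so it voices to [z]. /t/ is a voiceless obstruent between vowels /i/ and /a/, so it voices to [d]. /f/ is a voiceless obstruent between vowels /a/ and /o/, so it voices to [v]. /s/ is a voiceless obstruent between vowels /i/ and /o/, so it voices to [z]. /gabxositafoxisod/ → gabxozidavoxizod.
Rule 2 (intervocalic spirantization): /d/ is a stop between vowels /i/ and /a/, so it spirantizes to the fricative [z]. /gabxozidavoxizod/ → gabxozizavoxizod.
Rule 3 (high vowel syncope): no segment meets the environment; /gabxozizavoxizod/ is unchanged.
Rule 4 (final devoicing): /d/ is a voiced stop in word-final position, so it devoices to [t]. /gabxozizavoxizod/ → gabxozizavoxizot.

gabxozizavoxizot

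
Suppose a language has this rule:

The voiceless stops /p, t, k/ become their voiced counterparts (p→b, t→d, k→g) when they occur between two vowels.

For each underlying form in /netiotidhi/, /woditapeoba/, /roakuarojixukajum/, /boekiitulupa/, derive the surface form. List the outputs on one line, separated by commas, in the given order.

nediodidhi, wodidabeoba, roaguarojixugajum, boegiiduluba

/netiotidhi/: /t/ is a voiceless stop between vowels /e/ and /i/, so it voices to [d]. /t/ is a voiceless stop between vowels /o/ and /i/, so it voices to [d]. → [nediodidhi].
/woditapeoba/: /t/ is a voiceless stop between vowels /i/ and /a/, so it voices to [d]. /p/ is a voiceless stop between vowels /a/ and /e/, so it voices to [b]. → [wodidabeoba].
/roakuarojixukajum/: /k/ is a voiceless stop between vowels /a/ and /u/, so it voices to [g]. /k/ is a voiceless stop between vowels /u/ and /a/, so it voices to [g]. → [roaguarojixugajum].
/boekiitulupa/: /k/ is a voiceless stop between vowels /e/ and /i/, so it voices to [g]. /t/ is a voiceless stop between vowels /i/ and /u/, so it voices to [d]. /p/ is a voiceless stop between vowels /u/ and /a/, so it voices to [b]. → [boegiiduluba].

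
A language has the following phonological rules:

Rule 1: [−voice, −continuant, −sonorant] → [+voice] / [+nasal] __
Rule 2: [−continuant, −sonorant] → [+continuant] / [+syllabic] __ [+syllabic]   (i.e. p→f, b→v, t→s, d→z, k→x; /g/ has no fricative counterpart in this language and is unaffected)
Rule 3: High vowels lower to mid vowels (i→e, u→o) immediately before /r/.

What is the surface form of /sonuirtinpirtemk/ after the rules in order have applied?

sonuertinbertemg

Rule 1 (post-nasal voicing): /p/ is a voiceless stop immediately after the nasal /n/, so it voices to [b]. /k/ is a voiceless stop immediately after the nasal /m/, so it voices to [g]. /sonuirtinpirtemk/ → sonuirtinbirtemg.
Rule 2 (intervocalic spirantization): no segment meets the environment; /sonuirtinbirtemg/ is unchanged.
Rule 3 (pre-rhotic lowering): /i/ is a high vowel immediately before /r/, so it lowers to [e]. /i/ is a high vowel immediately before /r/, so it lowers to [e]. /sonuirtinbirtemg/ → sonuertinbertemg.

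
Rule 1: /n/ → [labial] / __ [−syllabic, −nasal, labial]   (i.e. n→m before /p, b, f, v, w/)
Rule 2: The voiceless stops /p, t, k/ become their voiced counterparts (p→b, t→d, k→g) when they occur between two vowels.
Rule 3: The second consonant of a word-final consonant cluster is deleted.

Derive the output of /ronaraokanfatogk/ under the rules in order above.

ronaraogamfadog

Rule 1 (nasal place assimilation): /n/ precedes the labial consonant /f/, so it assimilates in place to [m]. /ronaraokanfatogk/ → ronaraokamfatogk.
Rule 2 (intervocalic voicing): /k/ is a voiceless stop between vowels /o/ and /a/, so it voices to [g]. /t/ is a voiceless stop between vowels /a/ and /o/, so it voices to [d]. /ronaraokamfatogk/ → ronaraogamfadogk.
Rule 3 (final cluster simplification): /k/ is the second consonant of a word-final cluster /gk/, so it deletes. /ronaraogamfadogk/ → ronaraogamfadog.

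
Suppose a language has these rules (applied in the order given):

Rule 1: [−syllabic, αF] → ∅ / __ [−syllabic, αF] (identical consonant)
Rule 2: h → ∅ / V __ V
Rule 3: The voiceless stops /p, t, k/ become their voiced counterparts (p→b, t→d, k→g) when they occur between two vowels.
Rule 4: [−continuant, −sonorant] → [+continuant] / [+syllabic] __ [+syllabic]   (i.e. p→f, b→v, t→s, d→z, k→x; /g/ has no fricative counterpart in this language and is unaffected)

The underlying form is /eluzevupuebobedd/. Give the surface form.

eluzevuvuevoved

Rule 1 (degemination): /dd/ is a geminate; the first /d/ deletes. /eluzevupuebobedd/ → eluzevupuebobed.
Rule 2 (intervocalic h-deletion): no segment meets the environment; /eluzevupuebobed/ is unchanged.
Rule 3 (intervocalic voicing): /p/ is a voiceless stop between vowels /u/ and /u/, so it voices to [b]. /eluzevupuebobed/ → eluzevubuebobed.
Rule 4 (intervocalic spirantization): /b/ is a stop between vowels /u/ and /u/, so it spirantizes to the fricative [v]. /b/ is a stop between vowels /e/ and /o/, so it spirantizes to the fricative [v]. /b/ is a stop between vowels /o/ and /e/, so it spirantizes to the fricative [v]. /eluzevubuebobed/ → eluzevuvuevoved.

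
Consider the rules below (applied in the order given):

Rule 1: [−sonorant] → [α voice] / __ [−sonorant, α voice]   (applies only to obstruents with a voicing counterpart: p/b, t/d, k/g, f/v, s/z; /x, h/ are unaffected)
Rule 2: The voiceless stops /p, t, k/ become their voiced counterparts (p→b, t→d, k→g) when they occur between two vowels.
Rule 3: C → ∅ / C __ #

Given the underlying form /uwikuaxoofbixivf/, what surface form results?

Rule 1 (regressive voicing assimilation): /f/ precedes the voiced obstruent /b/, so it voices to [v] by assimilation. /v/ precedes the voiceless obstruent /f/, so it devoices to [f] by assimilation. /uwikuaxoofbixivf/ → uwikuaxoovbixiff.
Rule 2 (intervocalic voicing): /k/ is a voiceless stop between vowels /i/ and /u/, so it voices to [g]. /uwikuaxoovbixiff/ → uwiguaxoovbixiff.
Rule 3 (final cluster simplification): /f/ is the second consonant of a word-final cluster /ff/, so it deletes. /uwiguaxoovbixiff/ → uwiguaxoovbixif.

uwiguaxoovbixif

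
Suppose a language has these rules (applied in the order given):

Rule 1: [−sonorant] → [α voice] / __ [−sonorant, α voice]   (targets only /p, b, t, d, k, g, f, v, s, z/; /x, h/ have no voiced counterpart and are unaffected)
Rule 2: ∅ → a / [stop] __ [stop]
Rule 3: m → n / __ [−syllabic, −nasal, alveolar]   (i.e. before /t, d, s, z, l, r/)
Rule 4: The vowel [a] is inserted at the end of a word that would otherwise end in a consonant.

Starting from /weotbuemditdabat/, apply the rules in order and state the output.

Rule 1 (regressive voicing assimilation): /t/ precedes the voiced obstruent /b/, so it voices to [d] by assimilation. /t/ precedes the voiced obstruent /d/, so it voices to [d] by assimilation. /weotbuemditdabat/ → weodbuemdiddabat.
Rule 2 (stop-cluster a-epenthesis): /d/ and /b/ form a stop–stop cluster, so [a] is inserted between them. /d/ and /d/ form a stop–stop cluster, so [a] is inserted between them. /weodbuemdiddabat/ → weodabuemdidadabat.
Rule 3 (nasal place assimilation): /m/ precedes the alveolar consonant /d/, so it assimilates in place to [n]. /weodabuemdidadabat/ → weodabuendidadabat.
Rule 4 (final a-epenthesis): the form ends in the consonant /t/, so [a] is inserted word-finally. /weodabuendidadabat/ → weodabuendidadabata.

weodabuendidadabata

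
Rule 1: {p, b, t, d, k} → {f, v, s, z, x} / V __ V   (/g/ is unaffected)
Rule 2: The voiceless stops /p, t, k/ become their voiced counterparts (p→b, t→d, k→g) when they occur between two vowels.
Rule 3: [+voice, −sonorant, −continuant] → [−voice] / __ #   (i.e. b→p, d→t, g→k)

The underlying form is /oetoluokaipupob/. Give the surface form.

oesoluoxaifufop

Rule 1 (intervocalic spirantization): /t/ is a stop between vowels /e/ and /o/, so it spirantizes to the fricative [s]. /k/ is a stop between vowels /o/ and /a/, so it spirantizes to the fricative [x]. /p/ is a stop between vowels /i/ and /u/, so it spirantizes to the fricative [f]. /p/ is a stop between vowels /u/ and /o/, so it spirantizes to the fricative [f]. /oetoluokaipupob/ → oesoluoxaifufob.
Rule 2 (intervocalic voicing): no segment meets the environment; /oesoluoxaifufob/ is unchanged.
Rule 3 (final devoicing): /b/ is a voiced stop in word-final position, so it devoices to [p]. /oesoluoxaifufob/ → oesoluoxaifufop.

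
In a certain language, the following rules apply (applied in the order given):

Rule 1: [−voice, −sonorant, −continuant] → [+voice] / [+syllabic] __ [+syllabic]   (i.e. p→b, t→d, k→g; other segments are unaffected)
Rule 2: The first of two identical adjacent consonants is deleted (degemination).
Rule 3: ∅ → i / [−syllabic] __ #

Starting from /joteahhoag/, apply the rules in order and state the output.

Rule 1 (intervocalic voicing): /t/ is a voiceless stop between vowels /o/ and /e/, so it voices to [d]. /joteahhoag/ → jodeahhoag.
Rule 2 (degemination): /hh/ is a geminate; the first /h/ deletes. /jodeahhoag/ → jodeahoag.
Rule 3 (final i-epenthesis): the form ends in the consonant /g/, so [i] is inserted word-finally. /jodeahoag/ → jodeahoagi.

jodeahoagi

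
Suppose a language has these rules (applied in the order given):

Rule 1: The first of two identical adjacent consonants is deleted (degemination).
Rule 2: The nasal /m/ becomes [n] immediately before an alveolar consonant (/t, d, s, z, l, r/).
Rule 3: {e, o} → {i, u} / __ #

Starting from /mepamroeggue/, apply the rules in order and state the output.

mepanroegui

Rule 1 (degemination): /gg/ is a geminate; the first /g/ deletes. /mepamroeggue/ → mepamroegue.
Rule 2 (nasal place assimilation): /m/ precedes the alveolar consonant /r/, so it assimilates in place to [n]. /mepamroegue/ → mepanroegue.
Rule 3 (final vowel raising): /e/ is a mid vowel in word-final position, so it raises to [i]. /mepanroegue/ → mepanroegui.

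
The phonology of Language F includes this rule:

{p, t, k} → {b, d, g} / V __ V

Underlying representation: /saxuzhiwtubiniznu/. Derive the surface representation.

No segment of /saxuzhiwtubiniznu/ meets the structural description of the rule, so the form surfaces unchanged.

saxuzhiwtubiniznu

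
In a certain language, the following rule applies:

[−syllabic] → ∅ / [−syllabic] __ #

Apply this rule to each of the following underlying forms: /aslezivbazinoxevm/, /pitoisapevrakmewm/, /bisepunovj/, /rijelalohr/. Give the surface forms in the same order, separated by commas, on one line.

aslezivbazinoxev, pitoisapevrakmew, bisepunov, rijelaloh

/aslezivbazinoxevm/: /m/ is the second consonant of a word-final cluster /vm/, so it deletes. → [aslezivbazinoxev].
/pitoisapevrakmewm/: /m/ is the second consonant of a word-final cluster /wm/, so it deletes. → [pitoisapevrakmew].
/bisepunovj/: /j/ is the second consonant of a word-final cluster /vj/, so it deletes. → [bisepunov].
/rijelalohr/: /r/ is the second consonant of a word-final cluster /hr/, so it deletes. → [rijelaloh].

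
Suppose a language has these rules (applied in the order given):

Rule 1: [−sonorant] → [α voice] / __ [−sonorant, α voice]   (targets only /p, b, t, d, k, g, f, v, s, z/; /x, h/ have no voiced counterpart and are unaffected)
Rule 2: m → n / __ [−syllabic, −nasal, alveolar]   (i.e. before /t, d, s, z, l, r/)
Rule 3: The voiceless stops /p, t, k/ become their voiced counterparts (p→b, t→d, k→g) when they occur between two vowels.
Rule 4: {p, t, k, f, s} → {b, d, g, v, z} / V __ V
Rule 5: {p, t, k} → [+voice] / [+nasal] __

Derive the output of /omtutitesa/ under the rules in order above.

Rule 1 (regressive voicing assimilation): no segment meets the environment; /omtutitesa/ is unchanged.
Rule 2 (nasal place assimilation): /m/ precedes the alveolar consonant /t/, so it assimilates in place to [n]. /omtutitesa/ → ontutitesa.
Rule 3 (intervocalic voicing): /t/ is a voiceless stop between vowels /u/ and /i/, so it voices to [d]. /t/ is a voiceless stop between vowels /i/ and /e/, so it voices to [d]. /ontutitesa/ → ontudidesa.
Rule 4 (intervocalic voicing): /s/ is a voiceless obstruent between vowels /e/ and /a/, so it voices to [z]. /ontudidesa/ → ontudideza.
Rule 5 (post-nasal voicing): /t/ is a voiceless stop immediately after the nasal /n/, so it voices to [d]. /ontudideza/ → ondudideza.

ondudideza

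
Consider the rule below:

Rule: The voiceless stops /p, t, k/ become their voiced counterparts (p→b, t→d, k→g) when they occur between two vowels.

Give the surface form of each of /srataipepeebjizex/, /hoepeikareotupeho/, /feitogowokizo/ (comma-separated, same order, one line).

sradaibebeebjizex, hoebeigareodubeho, feidogowogizo

/srataipepeebjizex/: /t/ is a voiceless stop between vowels /a/ and /a/, so it voices to [d]. /p/ is a voiceless stop between vowels /i/ and /e/, so it voices to [b]. /p/ is a voiceless stop between vowels /e/ and /e/, so it voices to [b]. → [sradaibebeebjizex].
/hoepeikareotupeho/: /p/ is a voiceless stop between vowels /e/ and /e/, so it voices to [b]. /k/ is a voiceless stop between vowels /i/ and /a/, so it voices to [g]. /t/ is a voiceless stop between vowels /o/ and /u/, so it voices to [d]. /p/ is a voiceless stop between vowels /u/ and /e/, so it voices to [b]. → [hoebeigareodubeho].
/feitogowokizo/: /t/ is a voiceless stop between vowels /i/ and /o/, so it voices to [d]. /k/ is a voiceless stop between vowels /o/ and /i/, so it voices to [g]. → [feidogowogizo].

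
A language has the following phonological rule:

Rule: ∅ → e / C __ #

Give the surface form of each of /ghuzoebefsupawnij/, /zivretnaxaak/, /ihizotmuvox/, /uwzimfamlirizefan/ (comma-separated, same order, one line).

ghuzoebefsupawnije, zivretnaxaake, ihizotmuvoxe, uwzimfamlirizefane

/ghuzoebefsupawnij/: the form ends in the consonant /j/, so [e] is inserted word-finally. → [ghuzoebefsupawnije].
/zivretnaxaak/: the form ends in the consonant /k/, so [e] is inserted word-finally. → [zivretnaxaake].
/ihizotmuvox/: the form ends in the consonant /x/, so [e] is inserted word-finally. → [ihizotmuvoxe].
/uwzimfamlirizefan/: the form ends in the consonant /n/, so [e] is inserted word-finally. → [uwzimfamlirizefane].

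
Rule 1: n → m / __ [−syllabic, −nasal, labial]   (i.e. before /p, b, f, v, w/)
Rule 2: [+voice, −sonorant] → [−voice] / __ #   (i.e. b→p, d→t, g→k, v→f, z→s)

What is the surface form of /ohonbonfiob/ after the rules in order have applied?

ohombomfiop

Rule 1 (nasal place assimilation): /n/ precedes the labial consonant /b/, so it assimilates in place to [m]. /n/ precedes the labial consonant /f/, so it assimilates in place to [m]. /ohonbonfiob/ → ohombomfiob.
Rule 2 (final devoicing): /b/ is a voiced obstruent in word-final position, so it devoices to [p]. /ohombomfiob/ → ohombomfiop.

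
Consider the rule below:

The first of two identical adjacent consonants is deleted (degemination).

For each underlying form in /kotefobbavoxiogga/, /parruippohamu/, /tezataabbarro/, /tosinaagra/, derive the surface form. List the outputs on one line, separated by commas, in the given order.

kotefobavoxioga, paruipohamu, tezataabaro, tosinaagra

/kotefobbavoxiogga/: /bb/ is a geminate; the first /b/ deletes. /gg/ is a geminate; the first /g/ deletes. → [kotefobavoxioga].
/parruippohamu/: /rr/ is a geminate; the first /r/ deletes. /pp/ is a geminate; the first /p/ deletes. → [paruipohamu].
/tezataabbarro/: /bb/ is a geminate; the first /b/ deletes. /rr/ is a geminate; the first /r/ deletes. → [tezataabaro].
/tosinaagra/: the rule's environment is not met; surfaces unchanged as [tosinaagra].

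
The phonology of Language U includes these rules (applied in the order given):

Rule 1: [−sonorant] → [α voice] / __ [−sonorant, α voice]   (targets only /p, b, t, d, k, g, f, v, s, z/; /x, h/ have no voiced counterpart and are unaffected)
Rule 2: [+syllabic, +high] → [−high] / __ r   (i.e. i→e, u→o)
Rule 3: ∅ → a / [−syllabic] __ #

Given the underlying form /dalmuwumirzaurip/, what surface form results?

dalmuwumerzaoripa

Rule 1 (regressive voicing assimilation): no segment meets the environment; /dalmuwumirzaurip/ is unchanged.
Rule 2 (pre-rhotic lowering): /i/ is a high vowel immediately before /r/, so it lowers to [e]. /u/ is a high vowel immediately before /r/, so it lowers to [o]. /dalmuwumirzaurip/ → dalmuwumerzaorip.
Rule 3 (final a-epenthesis): the form ends in the consonant /p/, so [a] is inserted word-finally. /dalmuwumerzaorip/ → dalmuwumerzaoripa.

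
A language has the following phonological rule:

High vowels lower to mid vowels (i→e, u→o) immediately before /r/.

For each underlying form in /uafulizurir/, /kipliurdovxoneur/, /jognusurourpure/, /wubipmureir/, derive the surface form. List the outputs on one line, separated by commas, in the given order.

/uafulizurir/: /u/ is a high vowel immediately before /r/, so it lowers to [o]. /i/ is a high vowel immediately before /r/, so it lowers to [e]. → [uafulizorer].
/kipliurdovxoneur/: /u/ is a high vowel immediately before /r/, so it lowers to [o]. /u/ is a high vowel immediately before /r/, so it lowers to [o]. → [kipliordovxoneor].
/jognusurourpure/: /u/ is a high vowel immediately before /r/, so it lowers to [o]. /u/ is a high vowel immediately before /r/, so it lowers to [o]. /u/ is a high vowel immediately before /r/, so it lowers to [o]. → [jognusoroorpore].
/wubipmureir/: /u/ is a high vowel immediately before /r/, so it lowers to [o]. /i/ is a high vowel immediately before /r/, so it lowers to [e]. → [wubipmoreer].

uafulizorer, kipliordovxoneor, jognusoroorpore, wubipmoreer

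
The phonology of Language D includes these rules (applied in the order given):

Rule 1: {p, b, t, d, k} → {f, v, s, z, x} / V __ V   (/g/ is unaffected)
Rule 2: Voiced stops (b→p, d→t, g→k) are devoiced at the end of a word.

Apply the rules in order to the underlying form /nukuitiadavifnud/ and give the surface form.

nuxuisiazavifnut

Rule 1 (intervocalic spirantization): /k/ is a stop between vowels /u/ and /u/, so it spirantizes to the fricative [x]. /t/ is a stop between vowels /i/ and /i/, so it spirantizes to the fricative [s]. /d/ is a stop between vowels /a/ and /a/, so it spirantizes to the fricative [z]. /nukuitiadavifnud/ → nuxuisiazavifnud.
Rule 2 (final devoicing): /d/ is a voiced stop in word-final position, so it devoices to [t]. /nuxuisiazavifnud/ → nuxuisiazavifnut.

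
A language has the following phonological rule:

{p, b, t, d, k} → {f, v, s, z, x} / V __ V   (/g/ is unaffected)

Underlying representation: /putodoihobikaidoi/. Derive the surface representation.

/t/ is a stop between vowels /u/ and /o/, so it spirantizes to the fricative [s].
/d/ is a stop between vowels /o/ and /o/, so it spirantizes to the fricative [z].
/b/ is a stop between vowels /o/ and /i/, so it spirantizes to the fricative [v].
/k/ is a stop between vowels /i/ and /a/, so it spirantizes to the fricative [x].
/d/ is a stop between vowels /i/ and /o/, so it spirantizes to the fricative [z].
Surface form: [pusozoihovixaizoi].

pusozoihovixaizoi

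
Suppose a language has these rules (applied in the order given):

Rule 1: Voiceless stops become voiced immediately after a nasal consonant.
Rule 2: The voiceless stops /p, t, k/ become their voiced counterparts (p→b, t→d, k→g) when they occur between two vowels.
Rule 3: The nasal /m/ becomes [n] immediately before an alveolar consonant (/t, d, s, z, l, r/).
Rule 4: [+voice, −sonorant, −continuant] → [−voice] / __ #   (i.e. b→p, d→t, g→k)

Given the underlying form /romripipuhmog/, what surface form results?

ronribibuhmok

Rule 1 (post-nasal voicing): no segment meets the environment; /romripipuhmog/ is unchanged.
Rule 2 (intervocalic voicing): /p/ is a voiceless stop between vowels /i/ and /i/, so it voices to [b]. /p/ is a voiceless stop between vowels /i/ and /u/, so it voices to [b]. /romripipuhmog/ → romribibuhmog.
Rule 3 (nasal place assimilation): /m/ precedes the alveolar consonant /r/, so it assimilates in place to [n]. /romribibuhmog/ → ronribibuhmog.
Rule 4 (final devoicing): /g/ is a voiced stop in word-final position, so it devoices to [k]. /ronribibuhmog/ → ronribibuhmok.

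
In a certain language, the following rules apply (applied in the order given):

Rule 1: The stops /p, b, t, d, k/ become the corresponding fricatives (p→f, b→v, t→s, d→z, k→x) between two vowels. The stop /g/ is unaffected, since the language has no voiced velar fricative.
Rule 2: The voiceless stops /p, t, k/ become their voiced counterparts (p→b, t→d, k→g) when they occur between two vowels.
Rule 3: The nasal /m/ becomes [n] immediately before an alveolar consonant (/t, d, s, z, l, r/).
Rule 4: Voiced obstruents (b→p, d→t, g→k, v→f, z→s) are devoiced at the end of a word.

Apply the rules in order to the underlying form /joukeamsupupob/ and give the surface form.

jouxeansufufop

Rule 1 (intervocalic spirantization): /k/ is a stop between vowels /u/ and /e/, so it spirantizes to the fricative [x]. /p/ is a stop between vowels /u/ and /u/, so it spirantizes to the fricative [f]. /p/ is a stop between vowels /u/ and /o/, so it spirantizes to the fricative [f]. /joukeamsupupob/ → jouxeamsufufob.
Rule 2 (intervocalic voicing): no segment meets the environment; /jouxeamsufufob/ is unchanged.
Rule 3 (nasal place assimilation): /m/ precedes the alveolar consonant /s/, so it assimilates in place to [n]. /jouxeamsufufob/ → jouxeansufufob.
Rule 4 (final devoicing): /b/ is a voiced obstruent in word-final position, so it devoices to [p]. /jouxeansufufob/ → jouxeansufufop.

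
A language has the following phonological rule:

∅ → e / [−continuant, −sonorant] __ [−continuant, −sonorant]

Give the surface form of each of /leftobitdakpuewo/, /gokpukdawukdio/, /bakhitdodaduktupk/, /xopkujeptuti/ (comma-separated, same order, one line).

leftobitedakepuewo, gokepukedawukedio, bakhitedodaduketupek, xopekujepetuti

/leftobitdakpuewo/: /t/ and /d/ form a stop–stop cluster, so [e] is inserted between them. /k/ and /p/ form a stop–stop cluster, so [e] is inserted between them. → [leftobitedakepuewo].
/gokpukdawukdio/: /k/ and /p/ form a stop–stop cluster, so [e] is inserted between them. /k/ and /d/ form a stop–stop cluster, so [e] is inserted between them. /k/ and /d/ form a stop–stop cluster, so [e] is inserted between them. → [gokepukedawukedio].
/bakhitdodaduktupk/: /t/ and /d/ form a stop–stop cluster, so [e] is inserted between them. /k/ and /t/ form a stop–stop cluster, so [e] is inserted between them. /p/ and /k/ form a stop–stop cluster, so [e] is inserted between them. → [bakhitedodaduketupek].
/xopkujeptuti/: /p/ and /k/ form a stop–stop cluster, so [e] is inserted between them. /p/ and /t/ form a stop–stop cluster, so [e] is inserted between them. → [xopekujepetuti].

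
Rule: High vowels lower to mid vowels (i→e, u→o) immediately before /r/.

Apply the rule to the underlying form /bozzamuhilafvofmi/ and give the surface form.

bozzamuhilafvofmi

No segment of /bozzamuhilafvofmi/ meets the structural description of the rule, so the form surfaces unchanged.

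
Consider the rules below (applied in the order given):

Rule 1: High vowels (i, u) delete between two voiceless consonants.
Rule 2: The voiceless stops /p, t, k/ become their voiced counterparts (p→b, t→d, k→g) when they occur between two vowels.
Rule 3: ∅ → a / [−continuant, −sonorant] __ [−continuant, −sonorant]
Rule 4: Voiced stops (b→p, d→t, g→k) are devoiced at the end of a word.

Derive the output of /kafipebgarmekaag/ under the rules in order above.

Rule 1 (high vowel syncope): /i/ is a high vowel flanked by voiceless consonants /f/ and /p/, so it deletes. /kafipebgarmekaag/ → kafpebgarmekaag.
Rule 2 (intervocalic voicing): /k/ is a voiceless stop between vowels /e/ and /a/, so it voices to [g]. /kafpebgarmekaag/ → kafpebgarmegaag.
Rule 3 (stop-cluster a-epenthesis): /b/ and /g/ form a stop–stop cluster, so [a] is inserted between them. /kafpebgarmegaag/ → kafpebagarmegaag.
Rule 4 (final devoicing): /g/ is a voiced stop in word-final position, so it devoices to [k]. /kafpebagarmegaag/ → kafpebagarmegaak.

kafpebagarmegaak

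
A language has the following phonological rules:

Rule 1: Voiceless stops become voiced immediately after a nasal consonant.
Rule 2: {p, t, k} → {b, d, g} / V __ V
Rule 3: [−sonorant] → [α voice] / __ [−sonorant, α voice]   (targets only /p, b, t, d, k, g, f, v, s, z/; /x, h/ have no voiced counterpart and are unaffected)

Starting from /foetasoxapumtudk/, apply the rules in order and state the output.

foedasoxabumdutk

Rule 1 (post-nasal voicing): /t/ is a voiceless stop immediately after the nasal /m/, so it voices to [d]. /foetasoxapumtudk/ → foetasoxapumdudk.
Rule 2 (intervocalic voicing): /t/ is a voiceless stop between vowels /e/ and /a/, so it voices to [d]. /p/ is a voiceless stop between vowels /a/ and /u/, so it voices to [b]. /foetasoxapumdudk/ → foedasoxabumdudk.
Rule 3 (regressive voicing assimilation): /d/ precedes the voiceless obstruent /k/, so it devoices to [t] by assimilation. /foedasoxabumdudk/ → foedasoxabumdutk.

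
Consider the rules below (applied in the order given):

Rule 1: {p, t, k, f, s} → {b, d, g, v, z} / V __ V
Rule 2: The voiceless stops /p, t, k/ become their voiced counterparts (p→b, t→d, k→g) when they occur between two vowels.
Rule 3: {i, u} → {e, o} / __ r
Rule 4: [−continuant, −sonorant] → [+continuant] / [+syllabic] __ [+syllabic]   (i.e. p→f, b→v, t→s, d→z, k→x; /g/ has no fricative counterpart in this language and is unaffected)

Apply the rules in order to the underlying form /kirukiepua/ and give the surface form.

Rule 1 (intervocalic voicing): /k/ is a voiceless obstruent between vowels /u/ and /i/, so it voices to [g]. /p/ is a voiceless obstruent between vowels /e/ and /u/, so it voices to [b]. /kirukiepua/ → kirugiebua.
Rule 2 (intervocalic voicing): no segment meets the environment; /kirugiebua/ is unchanged.
Rule 3 (pre-rhotic lowering): /i/ is a high vowel immediately before /r/, so it lowers to [e]. /kirugiebua/ → kerugiebua.
Rule 4 (intervocalic spirantization): /b/ is a stop between vowels /e/ and /u/, so it spirantizes to the fricative [v]. /kerugiebua/ → kerugievua.

kerugievua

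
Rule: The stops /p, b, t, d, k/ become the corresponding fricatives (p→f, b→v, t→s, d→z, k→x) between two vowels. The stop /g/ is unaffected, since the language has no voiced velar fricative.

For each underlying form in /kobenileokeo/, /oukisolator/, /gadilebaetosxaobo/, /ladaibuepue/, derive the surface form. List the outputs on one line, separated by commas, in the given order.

kovenileoxeo, ouxisolasor, gazilevaesosxaovo, lazaivuefue

/kobenileokeo/: /b/ is a stop between vowels /o/ and /e/, so it spirantizes to the fricative [v]. /k/ is a stop between vowels /o/ and /e/, so it spirantizes to the fricative [x]. → [kovenileoxeo].
/oukisolator/: /k/ is a stop between vowels /u/ and /i/, so it spirantizes to the fricative [x]. /t/ is a stop between vowels /a/ and /o/, so it spirantizes to the fricative [s]. → [ouxisolasor].
/gadilebaetosxaobo/: /d/ is a stop between vowels /a/ and /i/, so it spirantizes to the fricative [z]. /b/ is a stop between vowels /e/ and /a/, so it spirantizes to the fricative [v]. /t/ is a stop between vowels /e/ and /o/, so it spirantizes to the fricative [s]. /b/ is a stop between vowels /o/ and /o/, so it spirantizes to the fricative [v]. → [gazilevaesosxaovo].
/ladaibuepue/: /d/ is a stop between vowels /a/ and /a/, so it spirantizes to the fricative [z]. /b/ is a stop between vowels /i/ and /u/, so it spirantizes to the fricative [v]. /p/ is a stop between vowels /e/ and /u/, so it spirantizes to the fricative [f]. → [lazaivuefue].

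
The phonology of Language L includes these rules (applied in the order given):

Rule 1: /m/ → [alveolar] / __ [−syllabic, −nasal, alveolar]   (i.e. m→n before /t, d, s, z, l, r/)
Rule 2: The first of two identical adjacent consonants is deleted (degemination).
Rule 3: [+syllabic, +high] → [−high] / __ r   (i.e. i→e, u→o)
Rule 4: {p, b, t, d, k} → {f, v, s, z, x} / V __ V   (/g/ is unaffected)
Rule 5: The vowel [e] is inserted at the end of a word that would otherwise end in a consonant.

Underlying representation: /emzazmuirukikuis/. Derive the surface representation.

enzazmueruxixuise

Rule 1 (nasal place assimilation): /m/ precedes the alveolar consonant /z/, so it assimilates in place to [n]. /emzazmuirukikuis/ → enzazmuirukikuis.
Rule 2 (degemination): no segment meets the environment; /enzazmuirukikuis/ is unchanged.
Rule 3 (pre-rhotic lowering): /i/ is a high vowel immediately before /r/, so it lowers to [e]. /enzazmuirukikuis/ → enzazmuerukikuis.
Rule 4 (intervocalic spirantization): /k/ is a stop between vowels /u/ and /i/, so it spirantizes to the fricative [x]. /k/ is a stop between vowels /i/ and /u/, so it spirantizes to the fricative [x]. /enzazmuerukikuis/ → enzazmueruxixuis.
Rule 5 (final e-epenthesis): the form ends in the consonant /s/, so [e] is inserted word-finally. /enzazmueruxixuis/ → enzazmueruxixuise.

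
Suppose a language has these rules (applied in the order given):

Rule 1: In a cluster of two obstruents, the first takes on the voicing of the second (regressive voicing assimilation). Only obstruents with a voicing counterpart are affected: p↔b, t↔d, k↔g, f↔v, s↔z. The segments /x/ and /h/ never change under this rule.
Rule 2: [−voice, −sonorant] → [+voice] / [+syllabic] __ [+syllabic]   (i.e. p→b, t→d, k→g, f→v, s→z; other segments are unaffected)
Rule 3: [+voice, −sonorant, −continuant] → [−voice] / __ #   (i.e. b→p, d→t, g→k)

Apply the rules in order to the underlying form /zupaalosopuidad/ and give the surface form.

zubaalozobuidat

Rule 1 (regressive voicing assimilation): no segment meets the environment; /zupaalosopuidad/ is unchanged.
Rule 2 (intervocalic voicing): /p/ is a voiceless obstruent between vowels /u/ and /a/, so it voices to [b]. /s/ is a voiceless obstruent between vowels /o/ and /o/, so it voices to [z]. /p/ is a voiceless obstruent between vowels /o/ and /u/, so it voices to [b]. /zupaalosopuidad/ → zubaalozobuidad.
Rule 3 (final devoicing): /d/ is a voiced stop in word-final position, so it devoices to [t]. /zubaalozobuidad/ → zubaalozobuidat.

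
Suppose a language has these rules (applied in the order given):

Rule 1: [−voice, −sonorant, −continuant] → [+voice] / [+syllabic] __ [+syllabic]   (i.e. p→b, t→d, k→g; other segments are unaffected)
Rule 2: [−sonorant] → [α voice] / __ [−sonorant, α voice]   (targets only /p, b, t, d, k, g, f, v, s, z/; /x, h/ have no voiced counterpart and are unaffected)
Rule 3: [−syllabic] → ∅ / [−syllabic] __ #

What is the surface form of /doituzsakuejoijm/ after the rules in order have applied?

doidussaguejoij

Rule 1 (intervocalic voicing): /t/ is a voiceless stop between vowels /i/ and /u/, so it voices to [d]. /k/ is a voiceless stop between vowels /a/ and /u/, so it voices to [g]. /doituzsakuejoijm/ → doiduzsaguejoijm.
Rule 2 (regressive voicing assimilation): /z/ precedes the voiceless obstruent /s/, so it devoices to [s] by assimilation. /doiduzsaguejoijm/ → doidussaguejoijm.
Rule 3 (final cluster simplification): /m/ is the second consonant of a word-final cluster /jm/, so it deletes. /doidussaguejoijm/ → doidussaguejoij.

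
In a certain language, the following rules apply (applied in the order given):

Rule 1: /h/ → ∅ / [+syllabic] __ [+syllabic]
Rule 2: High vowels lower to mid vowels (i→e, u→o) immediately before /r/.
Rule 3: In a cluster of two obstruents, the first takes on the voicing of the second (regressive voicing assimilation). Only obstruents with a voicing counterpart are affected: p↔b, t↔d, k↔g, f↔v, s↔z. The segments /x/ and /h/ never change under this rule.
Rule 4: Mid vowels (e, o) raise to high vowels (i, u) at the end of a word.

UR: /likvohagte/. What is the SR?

ligvoakti

Rule 1 (intervocalic h-deletion): /h/ occurs between vowels /o/ and /a/, so it deletes. /likvohagte/ → likvoagte.
Rule 2 (pre-rhotic lowering): no segment meets the environment; /likvoagte/ is unchanged.
Rule 3 (regressive voicing assimilation): /k/ precedes the voiced obstruent /v/, so it voices to [g] by assimilation. /g/ precedes the voiceless obstruent /t/, so it devoices to [k] by assimilation. /likvoagte/ → ligvoakte.
Rule 4 (final vowel raising): /e/ is a mid vowel in word-final position, so it raises to [i]. /ligvoakte/ → ligvoakti.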